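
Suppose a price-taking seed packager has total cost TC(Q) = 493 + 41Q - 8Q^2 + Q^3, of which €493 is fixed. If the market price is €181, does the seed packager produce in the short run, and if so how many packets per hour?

Strip out fixed cost: VC = 41Q - 8Q^2 + Q^3. Then AVC = 41 - 8Q + Q^2 and MC = 41 - 16Q + 3Q^2.
AVC is minimized where dAVC/dQ = -8 + 2Q = 0, at Q = 4; min AVC = 41 - 8·4 + 4^2 = €25.
P = €181 exceeds min AVC = €25, so the firm stays open.
P = MC gives -140 - 16Q + 3Q^2 = 0, with roots -14/3 and 10. Take the larger (rising MC): Q* = 10.
Check: AVC at Q = 10 is €61 ≤ P, so revenue covers variable cost.
Profit = P·Q − TC = 181·10 − 1103 = €707.

Produce at Q = 10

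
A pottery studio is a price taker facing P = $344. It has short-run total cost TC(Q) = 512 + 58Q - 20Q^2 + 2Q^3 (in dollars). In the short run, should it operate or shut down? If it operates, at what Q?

Produce at Q = 11

Variable cost is VC = 58Q - 20Q^2 + 2Q^3, so AVC = VC/Q = 58 - 20Q + 2Q^2 and MC = dTC/dQ = 58 - 40Q + 6Q^2.
AVC hits its minimum where MC = AVC, at Q = 5, giving min AVC = 58 - 20·5 + 2·5^2 = $8.
P = $344 exceeds min AVC = $8, so the firm stays open.
Solving P = MC: -286 - 40Q + 6Q^2 = 0 ⇒ Q = -13/3 or 11. On the upward-sloping branch, Q* = 11.
Check: AVC at Q = 11 is $80 ≤ P, so revenue covers variable cost.
Profit = P·Q − TC = 344·11 − 1392 = $2392.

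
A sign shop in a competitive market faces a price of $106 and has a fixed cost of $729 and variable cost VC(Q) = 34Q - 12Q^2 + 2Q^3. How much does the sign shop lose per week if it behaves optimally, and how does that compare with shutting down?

AVC = 34 - 12Q + 2Q^2; min AVC = $16 at Q = 3. Since P = $106 ≥ min AVC, the firm produces.
MC = 34 - 24Q + 6Q^2. Setting P = MC and taking the root on the rising branch gives Q* = 6.
TR = 106·6 = 636. TC = 729 + 204 = 933. Profit = 636 − 933 = -$297.
Shutting down would mean losing the fixed cost of $729, so operating at a loss of $297 is better by $432.

Profit = -$297 at Q = 6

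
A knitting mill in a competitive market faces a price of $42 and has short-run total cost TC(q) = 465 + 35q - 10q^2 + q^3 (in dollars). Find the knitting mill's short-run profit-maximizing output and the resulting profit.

Profit = -$269 at q = 7

AVC = 35 - 10q + q^2 has its minimum $10 at q = 5; price $42 clears that bar, so the firm operates.
MC = 35 - 20q + 3q^2. Setting P = MC and taking the root on the rising branch gives q* = 7.
TR = 42·7 = 294. TC = 465 + 98 = 563. Profit = 294 − 563 = -$269.
That loss of $269 beats the $465 the firm would lose by shutting down; producing recovers $196 of fixed cost.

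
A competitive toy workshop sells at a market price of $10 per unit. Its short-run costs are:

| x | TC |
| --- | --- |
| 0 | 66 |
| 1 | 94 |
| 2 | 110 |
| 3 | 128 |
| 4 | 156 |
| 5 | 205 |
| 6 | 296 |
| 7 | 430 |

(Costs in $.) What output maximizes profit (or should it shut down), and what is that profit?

x = 0 (shut down); profit = -$66

Compute π = P·x − TC at each output: x=0: -66; x=1: -84; x=2: -90; x=3: -98; x=4: -116; x=5: -155; x=6: -236; x=7: -360.
Profit is highest at x = 0. Equivalently, the lowest AVC in the table is 62/3 ≈ $20.67 at x = 3, and P = $10 falls below it — price never covers variable cost, so the firm shuts down and loses only its fixed cost.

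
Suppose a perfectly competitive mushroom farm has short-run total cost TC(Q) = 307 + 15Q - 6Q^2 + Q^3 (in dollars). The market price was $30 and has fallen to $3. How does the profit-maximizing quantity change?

Output falls from 5 to 0 (the firm shuts down)

MC = 15 - 12Q + 3Q^2; the shutdown threshold is min AVC = $6 (at Q = 3).
With P = $30 above the shutdown price, P = MC gives Q = 5.
At P = $3 < min AVC = $6, price no longer covers variable cost at any output, so the firm shuts down: Q = 0.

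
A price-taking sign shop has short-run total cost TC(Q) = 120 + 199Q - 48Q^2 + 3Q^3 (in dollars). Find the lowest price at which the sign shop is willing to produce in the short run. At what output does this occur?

$7 per unit, at Q = 8

The firm shuts down when price falls below the minimum of average variable cost. AVC = VC/Q = 199 - 48Q + 3Q^2.
At the minimum of AVC, MC = AVC. MC = 199 - 96Q + 9Q^2; setting MC = AVC gives 6Q^2 - 48Q = 0, so Q = 8. min AVC = 7.
The firm shuts down for any P below $7.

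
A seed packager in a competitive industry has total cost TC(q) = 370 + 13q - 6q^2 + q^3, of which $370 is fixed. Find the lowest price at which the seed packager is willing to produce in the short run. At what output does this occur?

$4 per unit, at q = 3

Short-run supply begins at min AVC. From VC = 13q - 6q^2 + q^3, AVC = 13 - 6q + q^2.
At the minimum of AVC, MC = AVC. MC = 13 - 12q + 3q^2; setting MC = AVC gives 2q^2 - 6q = 0, so q = 3. min AVC = 4.
The firm shuts down for any P below $4.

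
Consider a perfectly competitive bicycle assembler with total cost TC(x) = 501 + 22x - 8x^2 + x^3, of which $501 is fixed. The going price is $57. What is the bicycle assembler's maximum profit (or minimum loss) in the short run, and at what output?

Profit = -$207 at x = 7

AVC = 22 - 8x + x^2; min AVC = $6 at x = 4. Since P = $57 ≥ min AVC, the firm produces.
With MC = 22 - 16x + 3x^2, P = MC on the upward-sloping part at x* = 7.
TR = 57·7 = 399. TC = 501 + 105 = 606. Profit = 399 − 606 = -$207.
That loss of $207 beats the $501 the firm would lose by shutting down; producing recovers $294 of fixed cost.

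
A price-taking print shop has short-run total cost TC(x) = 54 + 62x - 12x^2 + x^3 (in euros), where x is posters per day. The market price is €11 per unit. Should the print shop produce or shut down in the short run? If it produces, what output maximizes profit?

Shut down

Strip out fixed cost: VC = 62x - 12x^2 + x^3. Then AVC = 62 - 12x + x^2 and MC = 62 - 24x + 3x^2.
AVC hits its minimum where MC = AVC, at x = 6, giving min AVC = 62 - 12·6 + 6^2 = €26.
With P < min AVC (€11 < €26), every unit sold adds to the loss.
Best response: produce nothing and absorb the €54 fixed cost.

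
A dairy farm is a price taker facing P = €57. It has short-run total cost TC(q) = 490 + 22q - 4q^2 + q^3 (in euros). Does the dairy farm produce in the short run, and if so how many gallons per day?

Produce at q = 5

Strip out fixed cost: VC = 22q - 4q^2 + q^3. Then AVC = 22 - 4q + q^2 and MC = 22 - 8q + 3q^2.
The AVC parabola has its vertex at q = 4/2 = 2, where AVC = 22 - 4·2 + 2^2 = €18.
P = €57 exceeds min AVC = €18, so the firm stays open.
Solving P = MC: -35 - 8q + 3q^2 = 0 ⇒ q = -7/3 or 5. On the upward-sloping branch, q* = 5.
Check: AVC at q = 5 is €27 ≤ P, so revenue covers variable cost.
Profit = P·q − TC = 57·5 − 625 = -€340, a loss, but smaller than the €490 fixed cost the firm would lose by shutting down.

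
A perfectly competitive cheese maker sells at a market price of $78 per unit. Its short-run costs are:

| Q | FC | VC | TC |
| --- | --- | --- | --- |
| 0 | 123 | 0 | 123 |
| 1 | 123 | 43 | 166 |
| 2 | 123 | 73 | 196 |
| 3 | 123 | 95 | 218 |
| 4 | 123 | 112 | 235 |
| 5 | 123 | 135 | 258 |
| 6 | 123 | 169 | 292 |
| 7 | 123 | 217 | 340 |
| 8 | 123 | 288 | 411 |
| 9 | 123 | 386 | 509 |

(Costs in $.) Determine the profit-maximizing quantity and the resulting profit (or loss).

Q = 8; profit = $213

Tabulate TR − TC: Q=0: -123; Q=1: -88; Q=2: -40; Q=3: 16; Q=4: 77; Q=5: 132; Q=6: 176; Q=7: 206; Q=8: 213; Q=9: 193.
Profit is maximized at Q = 8. AVC there is 288/8 = $36 ≤ P, so producing beats shutting down (which would give -$123).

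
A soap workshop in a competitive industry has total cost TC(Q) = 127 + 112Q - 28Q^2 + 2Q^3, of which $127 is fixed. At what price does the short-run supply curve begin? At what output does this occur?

$14 per unit, at Q = 7

The shutdown price is the minimum of AVC. VC = 112Q - 28Q^2 + 2Q^3, so AVC = 112 - 28Q + 2Q^2.
At the minimum of AVC, MC = AVC. MC = 112 - 56Q + 6Q^2; setting MC = AVC gives 4Q^2 - 28Q = 0, so Q = 7. min AVC = 14.
The firm shuts down for any P below $14.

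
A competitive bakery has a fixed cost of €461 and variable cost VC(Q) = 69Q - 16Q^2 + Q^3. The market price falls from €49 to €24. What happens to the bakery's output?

MC = 69 - 32Q + 3Q^2; the shutdown threshold is min AVC = €5 (at Q = 8).
At P = €49 ≥ min AVC, set P = MC on the rising branch: Q = 10.
At P = €24 ≥ min AVC, set P = MC: Q = 9. The firm stays open but cuts output.

Output falls from 10 to 9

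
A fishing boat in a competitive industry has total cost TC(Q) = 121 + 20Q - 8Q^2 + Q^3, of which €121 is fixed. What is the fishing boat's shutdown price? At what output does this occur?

The shutdown price is the minimum of AVC. VC = 20Q - 8Q^2 + Q^3, so AVC = 20 - 8Q + Q^2.
dAVC/dQ = -8 + 2Q = 0 gives Q = 4. min AVC = 20 - 8·4 + 4^2 = 4.
For P < €4 the firm produces nothing.

€4 per unit, at Q = 4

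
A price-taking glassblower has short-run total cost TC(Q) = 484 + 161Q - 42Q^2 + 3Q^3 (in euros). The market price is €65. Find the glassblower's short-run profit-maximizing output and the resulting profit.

AVC = 161 - 42Q + 3Q^2 has its minimum €14 at Q = 7; price €65 clears that bar, so the firm operates.
With MC = 161 - 84Q + 9Q^2, P = MC on the upward-sloping part at Q* = 8.
TR = 65·8 = 520. TC = 484 + 136 = 620. Profit = 520 − 620 = -€100.
That loss of €100 beats the €484 the firm would lose by shutting down; producing recovers €384 of fixed cost.

Profit = -€100 at Q = 8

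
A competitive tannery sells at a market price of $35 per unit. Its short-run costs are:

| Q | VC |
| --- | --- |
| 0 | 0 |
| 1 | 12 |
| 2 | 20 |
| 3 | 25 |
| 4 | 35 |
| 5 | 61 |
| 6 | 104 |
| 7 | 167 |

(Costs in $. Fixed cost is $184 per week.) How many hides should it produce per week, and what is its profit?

Q = 5; profit = -$70

Tabulate TR − TC: Q=0: -184; Q=1: -161; Q=2: -134; Q=3: -104; Q=4: -79; Q=5: -70; Q=6: -78; Q=7: -106.
Profit is maximized at Q = 5. AVC there is 61/5 = $12.20 ≤ P, so producing beats shutting down (which would give -$184).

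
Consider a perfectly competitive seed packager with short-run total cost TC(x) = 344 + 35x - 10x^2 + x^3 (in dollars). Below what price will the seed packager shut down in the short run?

$10 per unit

The shutdown price is the minimum of AVC. VC = 35x - 10x^2 + x^3, so AVC = 35 - 10x + x^2.
At the minimum of AVC, MC = AVC. MC = 35 - 20x + 3x^2; setting MC = AVC gives 2x^2 - 10x = 0, so x = 5. min AVC = 10.
The firm shuts down for any P below $10.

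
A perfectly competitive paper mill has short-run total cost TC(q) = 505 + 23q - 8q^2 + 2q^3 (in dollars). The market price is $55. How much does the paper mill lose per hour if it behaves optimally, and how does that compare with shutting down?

AVC = 23 - 8q + 2q^2; min AVC = $15 at q = 2. Since P = $55 ≥ min AVC, the firm produces.
MC = 23 - 16q + 6q^2. Setting P = MC and taking the root on the rising branch gives q* = 4.
TR = 55·4 = 220. TC = 505 + 92 = 597. Profit = 220 − 597 = -$377.
By producing, the firm covers all variable cost plus $128 of fixed cost; shutting down would lose the full $505.

Profit = -$377 at q = 4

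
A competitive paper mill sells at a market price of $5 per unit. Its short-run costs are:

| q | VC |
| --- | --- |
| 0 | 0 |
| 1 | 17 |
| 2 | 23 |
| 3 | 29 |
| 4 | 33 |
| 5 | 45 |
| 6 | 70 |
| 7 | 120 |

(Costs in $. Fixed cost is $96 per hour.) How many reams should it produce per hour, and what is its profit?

Tabulate TR − TC: q=0: -96; q=1: -108; q=2: -109; q=3: -110; q=4: -109; q=5: -116; q=6: -136; q=7: -181.
Profit is highest at q = 0. Equivalently, the lowest AVC in the table is 33/4 ≈ $8.25 at q = 4, and P = $5 falls below it — price never covers variable cost, so the firm shuts down and loses only its fixed cost.

q = 0 (shut down); profit = -$96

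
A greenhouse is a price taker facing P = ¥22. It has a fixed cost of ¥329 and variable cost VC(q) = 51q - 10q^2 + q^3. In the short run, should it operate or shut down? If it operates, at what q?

Shut down

Variable cost is VC = 51q - 10q^2 + q^3, so AVC = VC/q = 51 - 10q + q^2 and MC = dTC/dq = 51 - 20q + 3q^2.
AVC hits its minimum where MC = AVC, at q = 5, giving min AVC = 51 - 10·5 + 5^2 = ¥26.
Since P = ¥22 < min AVC = ¥26, price fails to cover variable cost at any output.
Shutting down limits the loss to fixed cost, ¥329.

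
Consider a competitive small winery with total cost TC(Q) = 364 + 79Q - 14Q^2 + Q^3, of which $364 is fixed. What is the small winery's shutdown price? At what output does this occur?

Short-run supply begins at min AVC. From VC = 79Q - 14Q^2 + Q^3, AVC = 79 - 14Q + Q^2.
At the minimum of AVC, MC = AVC. MC = 79 - 28Q + 3Q^2; setting MC = AVC gives 2Q^2 - 14Q = 0, so Q = 7. min AVC = 30.
The firm shuts down for any P below $30.

$30 per unit, at Q = 7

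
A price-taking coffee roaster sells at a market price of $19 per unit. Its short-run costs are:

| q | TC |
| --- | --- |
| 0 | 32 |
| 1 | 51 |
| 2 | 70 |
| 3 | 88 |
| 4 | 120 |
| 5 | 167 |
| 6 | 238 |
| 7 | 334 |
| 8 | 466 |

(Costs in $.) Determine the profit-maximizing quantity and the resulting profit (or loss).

Compute π = P·q − TC at each output: q=0: -32; q=1: -32; q=2: -32; q=3: -31; q=4: -44; q=5: -72; q=6: -124; q=7: -201; q=8: -314.
Profit is maximized at q = 3. AVC there is 56/3 = $18.67 ≤ P, so producing beats shutting down (which would give -$32).

q = 3; profit = -$31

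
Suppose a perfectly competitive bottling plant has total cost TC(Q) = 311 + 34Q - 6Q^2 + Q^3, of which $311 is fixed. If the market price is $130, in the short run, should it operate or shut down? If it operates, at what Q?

Variable cost is VC = 34Q - 6Q^2 + Q^3, so AVC = VC/Q = 34 - 6Q + Q^2 and MC = dTC/dQ = 34 - 12Q + 3Q^2.
AVC is minimized where dAVC/dQ = -6 + 2Q = 0, at Q = 3; min AVC = 34 - 6·3 + 3^2 = $25.
Because $130 ≥ $25, revenue can cover variable cost; the firm operates.
Solving P = MC: -96 - 12Q + 3Q^2 = 0 ⇒ Q = -4 or 8. On the upward-sloping branch, Q* = 8.
Check: AVC at Q = 8 is $50 ≤ P, so revenue covers variable cost.
Profit = P·Q − TC = 130·8 − 711 = $329.

Produce at Q = 8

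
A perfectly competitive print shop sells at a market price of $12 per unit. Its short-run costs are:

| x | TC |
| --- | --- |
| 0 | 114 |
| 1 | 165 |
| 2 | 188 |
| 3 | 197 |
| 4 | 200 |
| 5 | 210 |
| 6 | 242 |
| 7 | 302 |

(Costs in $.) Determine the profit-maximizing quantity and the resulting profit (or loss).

x = 0 (shut down); profit = -$114

Tabulate TR − TC: x=0: -114; x=1: -153; x=2: -164; x=3: -161; x=4: -152; x=5: -150; x=6: -170; x=7: -218.
Profit is highest at x = 0. Equivalently, the lowest AVC in the table is 96/5 ≈ $19.20 at x = 5, and P = $12 falls below it — price never covers variable cost, so the firm shuts down and loses only its fixed cost.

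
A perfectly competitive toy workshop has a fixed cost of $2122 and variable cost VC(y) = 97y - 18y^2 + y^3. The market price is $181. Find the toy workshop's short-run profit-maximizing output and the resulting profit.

Profit = -$162 at y = 14

AVC = 97 - 18y + y^2 has its minimum $16 at y = 9; price $181 clears that bar, so the firm operates.
With MC = 97 - 36y + 3y^2, P = MC on the upward-sloping part at y* = 14.
TR = 181·14 = 2534. TC = 2122 + 574 = 2696. Profit = 2534 − 2696 = -$162.
That loss of $162 beats the $2122 the firm would lose by shutting down; producing recovers $1960 of fixed cost.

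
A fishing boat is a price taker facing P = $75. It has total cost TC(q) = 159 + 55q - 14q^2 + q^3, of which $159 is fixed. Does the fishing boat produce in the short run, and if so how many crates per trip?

From TC, MC = TC'(q) = 55 - 28q + 3q^2 and AVC = VC/q = 55 - 14q + q^2.
AVC is minimized where dAVC/dq = -14 + 2q = 0, at q = 7; min AVC = 55 - 14·7 + 7^2 = $6.
Because $75 ≥ $6, revenue can cover variable cost; the firm operates.
Solving P = MC: -20 - 28q + 3q^2 = 0 ⇒ q = -2/3 or 10. On the upward-sloping branch, q* = 10.
Check: AVC at q = 10 is $15 ≤ P, so revenue covers variable cost.
Profit = P·q − TC = 75·10 − 309 = $441.

Produce at q = 10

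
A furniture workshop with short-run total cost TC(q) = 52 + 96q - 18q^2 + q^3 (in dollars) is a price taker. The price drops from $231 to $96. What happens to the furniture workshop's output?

AVC = 96 - 18q + q^2, minimized at q = 9 where min AVC = $15. MC = 96 - 36q + 3q^2.
With P = $231 above the shutdown price, P = MC gives q = 15.
At P = $96 ≥ min AVC, set P = MC: q = 12. The firm stays open but cuts output.

Output falls from 15 to 12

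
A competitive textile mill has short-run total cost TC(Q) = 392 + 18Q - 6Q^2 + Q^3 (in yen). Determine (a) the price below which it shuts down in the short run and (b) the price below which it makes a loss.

AVC = 18 - 6Q + Q^2; minimized at Q = 3, giving min AVC = ¥9. That is the shutdown price.
ATC = 392/Q + 18 - 6Q + Q^2. Setting dATC/dQ = −392/Q^2 − 6 + 2Q = 0 gives Q = 7 (since 2·7^3 − 6·7^2 = 392).
min ATC = 392/7 + 18 − 6·7 + 7^2 = ¥81. That is the break-even price.
Between these two prices the firm operates at a loss; above ¥81 it earns a profit.

Shutdown price = ¥9; break-even price = ¥81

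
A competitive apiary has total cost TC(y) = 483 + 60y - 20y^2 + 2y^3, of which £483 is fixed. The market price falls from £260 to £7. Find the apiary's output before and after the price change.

Output falls from 10 to 0 (the firm shuts down)

AVC = 60 - 20y + 2y^2, minimized at y = 5 where min AVC = £10. MC = 60 - 40y + 6y^2.
At P = £260 ≥ min AVC, set P = MC on the rising branch: y = 10.
At P = £7 < min AVC = £10, price no longer covers variable cost at any output, so the firm shuts down: y = 0.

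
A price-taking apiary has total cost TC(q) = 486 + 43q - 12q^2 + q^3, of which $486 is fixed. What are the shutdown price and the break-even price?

Shutdown price = $7; break-even price = $70

Shutdown price = min AVC. AVC = 43 - 12q + q^2, with vertex at q = 6 and minimum $7.
ATC = 486/q + 43 - 12q + q^2. Setting dATC/dq = −486/q^2 − 12 + 2q = 0 gives q = 9 (since 2·9^3 − 12·9^2 = 486).
min ATC = 486/9 + 43 − 12·9 + 9^2 = $70. That is the break-even price.
For $7 ≤ P < $70 the firm produces at a loss; below $7 it shuts down.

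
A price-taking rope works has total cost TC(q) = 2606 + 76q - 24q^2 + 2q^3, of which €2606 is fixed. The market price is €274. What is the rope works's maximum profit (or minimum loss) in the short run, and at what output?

Profit = -€186 at q = 11

AVC = 76 - 24q + 2q^2; min AVC = €4 at q = 6. Since P = €274 ≥ min AVC, the firm produces.
MC = 76 - 48q + 6q^2. Setting P = MC and taking the root on the rising branch gives q* = 11.
TR = 274·11 = 3014. TC = 2606 + 594 = 3200. Profit = 3014 − 3200 = -€186.
That loss of €186 beats the €2606 the firm would lose by shutting down; producing recovers €2420 of fixed cost.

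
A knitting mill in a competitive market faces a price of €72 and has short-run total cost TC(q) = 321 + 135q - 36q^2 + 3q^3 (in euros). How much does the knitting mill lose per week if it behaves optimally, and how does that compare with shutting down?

AVC = 135 - 36q + 3q^2; min AVC = €27 at q = 6. Since P = €72 ≥ min AVC, the firm produces.
MC = 135 - 72q + 9q^2. Setting P = MC and taking the root on the rising branch gives q* = 7.
TR = 72·7 = 504. TC = 321 + 210 = 531. Profit = 504 − 531 = -€27.
That loss of €27 beats the €321 the firm would lose by shutting down; producing recovers €294 of fixed cost.

Profit = -€27 at q = 7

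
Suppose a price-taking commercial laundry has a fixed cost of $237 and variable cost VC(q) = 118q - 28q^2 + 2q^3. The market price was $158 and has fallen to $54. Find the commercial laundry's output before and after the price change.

Output falls from 10 to 8

MC = 118 - 56q + 6q^2; the shutdown threshold is min AVC = $20 (at q = 7).
With P = $158 above the shutdown price, P = MC gives q = 10.
At P = $54 ≥ min AVC, set P = MC: q = 8. The firm stays open but cuts output.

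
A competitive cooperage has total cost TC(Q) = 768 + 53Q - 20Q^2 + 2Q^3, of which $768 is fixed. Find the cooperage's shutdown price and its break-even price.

Shutdown price = min AVC. AVC = 53 - 20Q + 2Q^2, with vertex at Q = 5 and minimum $3.
ATC = 768/Q + 53 - 20Q + 2Q^2. Setting dATC/dQ = −768/Q^2 − 20 + 4Q = 0 gives Q = 8 (since 4·8^3 − 20·8^2 = 768).
min ATC = 768/8 + 53 − 20·8 + 2·8^2 = $117. That is the break-even price.
For $3 ≤ P < $117 the firm produces at a loss; below $3 it shuts down.

Shutdown price = $3; break-even price = $117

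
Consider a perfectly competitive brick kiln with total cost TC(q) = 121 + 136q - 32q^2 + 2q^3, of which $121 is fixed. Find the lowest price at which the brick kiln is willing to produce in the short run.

The firm shuts down when price falls below the minimum of average variable cost. AVC = VC/q = 136 - 32q + 2q^2.
At the minimum of AVC, MC = AVC. MC = 136 - 64q + 6q^2; setting MC = AVC gives 4q^2 - 32q = 0, so q = 8. min AVC = 8.
For P < $8 the firm produces nothing.

$8 per unit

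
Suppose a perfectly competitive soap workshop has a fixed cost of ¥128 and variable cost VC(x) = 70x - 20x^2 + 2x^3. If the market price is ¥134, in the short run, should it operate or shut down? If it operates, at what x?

Strip out fixed cost: VC = 70x - 20x^2 + 2x^3. Then AVC = 70 - 20x + 2x^2 and MC = 70 - 40x + 6x^2.
The AVC parabola has its vertex at x = 20/4 = 5, where AVC = 70 - 20·5 + 2·5^2 = ¥20.
P = ¥134 exceeds min AVC = ¥20, so the firm stays open.
Set P = MC: 134 = 70 - 40x + 6x^2 → -64 - 40x + 6x^2 = 0. The roots are x = -4/3 and x = 8; the profit-maximizing output is on the rising part of MC, so x* = 8.
Check: AVC at x = 8 is ¥38 ≤ P, so revenue covers variable cost.
Profit = P·x − TC = 134·8 − 432 = ¥640.

Produce at x = 8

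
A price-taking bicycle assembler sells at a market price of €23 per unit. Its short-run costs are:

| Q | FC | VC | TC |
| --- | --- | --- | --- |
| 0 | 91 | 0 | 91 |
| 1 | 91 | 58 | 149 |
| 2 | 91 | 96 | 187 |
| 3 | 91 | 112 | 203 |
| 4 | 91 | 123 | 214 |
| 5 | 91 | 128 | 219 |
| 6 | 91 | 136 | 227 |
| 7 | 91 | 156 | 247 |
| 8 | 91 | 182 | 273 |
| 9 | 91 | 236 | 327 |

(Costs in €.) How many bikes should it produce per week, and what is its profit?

Profit at each row (π = 23Q − TC): Q=0: -91; Q=1: -126; Q=2: -141; Q=3: -134; Q=4: -122; Q=5: -104; Q=6: -89; Q=7: -86; Q=8: -89; Q=9: -120.
Profit is maximized at Q = 7. AVC there is 156/7 = €22.29 ≤ P, so producing beats shutting down (which would give -€91).

Q = 7; profit = -€86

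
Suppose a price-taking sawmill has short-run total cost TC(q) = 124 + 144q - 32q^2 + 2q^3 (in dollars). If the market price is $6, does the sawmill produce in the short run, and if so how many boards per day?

From TC, MC = TC'(q) = 144 - 64q + 6q^2 and AVC = VC/q = 144 - 32q + 2q^2.
AVC hits its minimum where MC = AVC, at q = 8, giving min AVC = 144 - 32·8 + 2·8^2 = $16.
Since P = $6 < min AVC = $16, price fails to cover variable cost at any output.
The firm minimizes its loss by shutting down and losing only its fixed cost of $124.

Shut down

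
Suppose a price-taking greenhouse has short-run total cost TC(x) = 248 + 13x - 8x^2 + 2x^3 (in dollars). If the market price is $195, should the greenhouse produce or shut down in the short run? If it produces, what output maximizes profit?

Strip out fixed cost: VC = 13x - 8x^2 + 2x^3. Then AVC = 13 - 8x + 2x^2 and MC = 13 - 16x + 6x^2.
The AVC parabola has its vertex at x = 8/4 = 2, where AVC = 13 - 8·2 + 2·2^2 = $5.
Since P = $195 ≥ min AVC = $5, price covers variable cost and the firm should produce.
Solving P = MC: -182 - 16x + 6x^2 = 0 ⇒ x = -13/3 or 7. On the upward-sloping branch, x* = 7.
Check: AVC at x = 7 is $55 ≤ P, so revenue covers variable cost.
Profit = P·x − TC = 195·7 − 633 = $732.

Produce at x = 7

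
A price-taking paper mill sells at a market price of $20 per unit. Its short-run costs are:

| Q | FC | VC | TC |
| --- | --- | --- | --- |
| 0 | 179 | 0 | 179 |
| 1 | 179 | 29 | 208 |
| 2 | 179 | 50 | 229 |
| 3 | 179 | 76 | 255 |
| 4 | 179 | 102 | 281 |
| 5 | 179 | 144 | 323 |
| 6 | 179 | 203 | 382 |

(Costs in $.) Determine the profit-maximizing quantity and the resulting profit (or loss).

Q = 0 (shut down); profit = -$179

Compute π = P·Q − TC at each output: Q=0: -179; Q=1: -188; Q=2: -189; Q=3: -195; Q=4: -201; Q=5: -223; Q=6: -262.
Profit is highest at Q = 0. Equivalently, the lowest AVC in the table is 50/2 ≈ $25 at Q = 2, and P = $20 falls below it — price never covers variable cost, so the firm shuts down and loses only its fixed cost.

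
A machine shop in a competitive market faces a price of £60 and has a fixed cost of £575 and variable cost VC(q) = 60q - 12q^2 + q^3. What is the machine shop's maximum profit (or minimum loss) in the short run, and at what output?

Profit = -£319 at q = 8

AVC = 60 - 12q + q^2; min AVC = £24 at q = 6. Since P = £60 ≥ min AVC, the firm produces.
MC = 60 - 24q + 3q^2. Setting P = MC and taking the root on the rising branch gives q* = 8.
TR = 60·8 = 480. TC = 575 + 224 = 799. Profit = 480 − 799 = -£319.
That loss of £319 beats the £575 the firm would lose by shutting down; producing recovers £256 of fixed cost.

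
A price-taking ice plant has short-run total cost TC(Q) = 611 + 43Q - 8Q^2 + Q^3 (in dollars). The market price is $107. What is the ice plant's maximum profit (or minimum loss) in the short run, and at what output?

AVC = 43 - 8Q + Q^2; min AVC = $27 at Q = 4. Since P = $107 ≥ min AVC, the firm produces.
MC = 43 - 16Q + 3Q^2. Setting P = MC and taking the root on the rising branch gives Q* = 8.
TR = 107·8 = 856. TC = 611 + 344 = 955. Profit = 856 − 955 = -$99.
That loss of $99 beats the $611 the firm would lose by shutting down; producing recovers $512 of fixed cost.

Profit = -$99 at Q = 8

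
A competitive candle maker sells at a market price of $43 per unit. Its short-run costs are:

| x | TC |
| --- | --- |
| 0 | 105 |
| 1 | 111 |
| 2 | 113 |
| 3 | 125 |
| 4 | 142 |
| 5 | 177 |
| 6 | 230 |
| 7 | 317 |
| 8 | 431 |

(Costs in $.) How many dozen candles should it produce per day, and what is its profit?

x = 5; profit = $38

Tabulate TR − TC: x=0: -105; x=1: -68; x=2: -27; x=3: 4; x=4: 30; x=5: 38; x=6: 28; x=7: -16; x=8: -87.
Profit is maximized at x = 5. AVC there is 72/5 = $14.40 ≤ P, so producing beats shutting down (which would give -$105).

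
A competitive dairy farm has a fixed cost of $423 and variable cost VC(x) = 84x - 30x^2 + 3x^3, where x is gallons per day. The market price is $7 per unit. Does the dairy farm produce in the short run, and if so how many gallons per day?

Variable cost is VC = 84x - 30x^2 + 3x^3, so AVC = VC/x = 84 - 30x + 3x^2 and MC = dTC/dx = 84 - 60x + 9x^2.
The AVC parabola has its vertex at x = 30/6 = 5, where AVC = 84 - 30·5 + 3·5^2 = $9.
P = $7 lies below min AVC = $9; no output level covers variable cost.
Shutting down limits the loss to fixed cost, $423.

Shut down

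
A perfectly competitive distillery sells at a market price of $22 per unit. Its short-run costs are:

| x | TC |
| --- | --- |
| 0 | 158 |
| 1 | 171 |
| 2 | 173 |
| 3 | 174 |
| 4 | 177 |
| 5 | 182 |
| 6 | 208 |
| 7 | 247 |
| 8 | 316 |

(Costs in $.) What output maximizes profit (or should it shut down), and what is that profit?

Profit at each row (π = 22x − TC): x=0: -158; x=1: -149; x=2: -129; x=3: -108; x=4: -89; x=5: -72; x=6: -76; x=7: -93; x=8: -140.
Profit is maximized at x = 5. AVC there is 24/5 = $4.80 ≤ P, so producing beats shutting down (which would give -$158).

x = 5; profit = -$72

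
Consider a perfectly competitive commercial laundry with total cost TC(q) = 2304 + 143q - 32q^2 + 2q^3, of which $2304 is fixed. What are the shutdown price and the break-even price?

Shutdown price = $15; break-even price = $239

AVC = 143 - 32q + 2q^2; minimized at q = 8, giving min AVC = $15. That is the shutdown price.
ATC = 2304/q + 143 - 32q + 2q^2. Setting dATC/dq = −2304/q^2 − 32 + 4q = 0 gives q = 12 (since 4·12^3 − 32·12^2 = 2304).
min ATC = 2304/12 + 143 − 32·12 + 2·12^2 = $239. That is the break-even price.
For $15 ≤ P < $239 the firm produces at a loss; below $15 it shuts down.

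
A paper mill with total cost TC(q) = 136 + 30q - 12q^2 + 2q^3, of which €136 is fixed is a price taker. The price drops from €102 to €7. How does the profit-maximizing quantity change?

AVC = 30 - 12q + 2q^2, minimized at q = 3 where min AVC = €12. MC = 30 - 24q + 6q^2.
With P = €102 above the shutdown price, P = MC gives q = 6.
At P = €7 < min AVC = €12, price no longer covers variable cost at any output, so the firm shuts down: q = 0.

Output falls from 6 to 0 (the firm shuts down)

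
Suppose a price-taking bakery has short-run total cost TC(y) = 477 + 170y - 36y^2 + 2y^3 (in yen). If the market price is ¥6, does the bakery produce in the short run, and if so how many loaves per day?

Strip out fixed cost: VC = 170y - 36y^2 + 2y^3. Then AVC = 170 - 36y + 2y^2 and MC = 170 - 72y + 6y^2.
AVC is minimized where dAVC/dy = -36 + 4y = 0, at y = 9; min AVC = 170 - 36·9 + 2·9^2 = ¥8.
With P < min AVC (¥6 < ¥8), every unit sold adds to the loss.
Shutting down limits the loss to fixed cost, ¥477.

Shut down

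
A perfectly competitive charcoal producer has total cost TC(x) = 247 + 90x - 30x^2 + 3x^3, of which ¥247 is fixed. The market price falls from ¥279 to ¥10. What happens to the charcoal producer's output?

Output falls from 9 to 0 (the firm shuts down)

MC = 90 - 60x + 9x^2; the shutdown threshold is min AVC = ¥15 (at x = 5).
At P = ¥279 ≥ min AVC, set P = MC on the rising branch: x = 9.
At P = ¥10 < min AVC = ¥15, price no longer covers variable cost at any output, so the firm shuts down: x = 0.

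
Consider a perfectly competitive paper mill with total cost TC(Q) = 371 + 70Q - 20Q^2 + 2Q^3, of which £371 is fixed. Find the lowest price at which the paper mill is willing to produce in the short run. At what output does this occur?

£20 per unit, at Q = 5

The firm shuts down when price falls below the minimum of average variable cost. AVC = VC/Q = 70 - 20Q + 2Q^2.
At the minimum of AVC, MC = AVC. MC = 70 - 40Q + 6Q^2; setting MC = AVC gives 4Q^2 - 20Q = 0, so Q = 5. min AVC = 20.
The firm shuts down for any P below £20.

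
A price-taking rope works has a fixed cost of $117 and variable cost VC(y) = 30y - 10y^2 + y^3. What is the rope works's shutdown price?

Short-run supply begins at min AVC. From VC = 30y - 10y^2 + y^3, AVC = 30 - 10y + y^2.
dAVC/dy = -10 + 2y = 0 gives y = 5. min AVC = 30 - 10·5 + 5^2 = 5.
So the shutdown price is $5.

$5 per unit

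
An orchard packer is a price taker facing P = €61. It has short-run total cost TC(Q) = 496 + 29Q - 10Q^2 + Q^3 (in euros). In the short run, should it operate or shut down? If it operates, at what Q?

Produce at Q = 8

Variable cost is VC = 29Q - 10Q^2 + Q^3, so AVC = VC/Q = 29 - 10Q + Q^2 and MC = dTC/dQ = 29 - 20Q + 3Q^2.
AVC hits its minimum where MC = AVC, at Q = 5, giving min AVC = 29 - 10·5 + 5^2 = €4.
P = €61 exceeds min AVC = €4, so the firm stays open.
Solving P = MC: -32 - 20Q + 3Q^2 = 0 ⇒ Q = -4/3 or 8. On the upward-sloping branch, Q* = 8.
Check: AVC at Q = 8 is €13 ≤ P, so revenue covers variable cost.
Profit = P·Q − TC = 61·8 − 600 = -€112, a loss, but smaller than the €496 fixed cost the firm would lose by shutting down.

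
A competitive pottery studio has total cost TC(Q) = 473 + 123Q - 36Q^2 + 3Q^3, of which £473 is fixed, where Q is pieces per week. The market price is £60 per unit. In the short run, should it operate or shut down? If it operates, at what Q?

Variable cost is VC = 123Q - 36Q^2 + 3Q^3, so AVC = VC/Q = 123 - 36Q + 3Q^2 and MC = dTC/dQ = 123 - 72Q + 9Q^2.
The AVC parabola has its vertex at Q = 36/6 = 6, where AVC = 123 - 36·6 + 3·6^2 = £15.
Because £60 ≥ £15, revenue can cover variable cost; the firm operates.
Set P = MC: 60 = 123 - 72Q + 9Q^2 → 63 - 72Q + 9Q^2 = 0. The roots are Q = 1 and Q = 7; the profit-maximizing output is on the rising part of MC, so Q* = 7.
Check: AVC at Q = 7 is £18 ≤ P, so revenue covers variable cost.
Profit = P·Q − TC = 60·7 − 599 = -£179, a loss, but smaller than the £473 fixed cost the firm would lose by shutting down.

Produce at Q = 7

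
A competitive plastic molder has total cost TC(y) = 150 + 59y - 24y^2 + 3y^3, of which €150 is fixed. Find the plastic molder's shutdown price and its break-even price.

Shutdown price = €11; break-even price = €44

AVC = 59 - 24y + 3y^2; minimized at y = 4, giving min AVC = €11. That is the shutdown price.
ATC = 150/y + 59 - 24y + 3y^2. Setting dATC/dy = −150/y^2 − 24 + 6y = 0 gives y = 5 (since 6·5^3 − 24·5^2 = 150).
min ATC = 150/5 + 59 − 24·5 + 3·5^2 = €44. That is the break-even price.
Between these two prices the firm operates at a loss; above €44 it earns a profit.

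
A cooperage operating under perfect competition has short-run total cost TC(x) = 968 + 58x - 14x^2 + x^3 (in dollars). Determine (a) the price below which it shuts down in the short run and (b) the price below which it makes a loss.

Shutdown price = $9; break-even price = $113

AVC = 58 - 14x + x^2; minimized at x = 7, giving min AVC = $9. That is the shutdown price.
ATC = 968/x + 58 - 14x + x^2. Setting dATC/dx = −968/x^2 − 14 + 2x = 0 gives x = 11 (since 2·11^3 − 14·11^2 = 968).
min ATC = 968/11 + 58 − 14·11 + 11^2 = $113. That is the break-even price.
Between these two prices the firm operates at a loss; above $113 it earns a profit.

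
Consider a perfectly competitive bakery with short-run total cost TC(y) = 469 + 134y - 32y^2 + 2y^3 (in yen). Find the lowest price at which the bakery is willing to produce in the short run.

¥6 per unit

The firm shuts down when price falls below the minimum of average variable cost. AVC = VC/y = 134 - 32y + 2y^2.
At the minimum of AVC, MC = AVC. MC = 134 - 64y + 6y^2; setting MC = AVC gives 4y^2 - 32y = 0, so y = 8. min AVC = 6.
For P < ¥6 the firm produces nothing.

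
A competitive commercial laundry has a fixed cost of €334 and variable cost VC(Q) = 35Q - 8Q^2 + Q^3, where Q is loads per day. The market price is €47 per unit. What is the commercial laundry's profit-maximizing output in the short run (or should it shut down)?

From TC, MC = TC'(Q) = 35 - 16Q + 3Q^2 and AVC = VC/Q = 35 - 8Q + Q^2.
AVC hits its minimum where MC = AVC, at Q = 4, giving min AVC = 35 - 8·4 + 4^2 = €19.
Since P = €47 ≥ min AVC = €19, price covers variable cost and the firm should produce.
P = MC gives -12 - 16Q + 3Q^2 = 0, with roots -2/3 and 6. Take the larger (rising MC): Q* = 6.
Check: AVC at Q = 6 is €23 ≤ P, so revenue covers variable cost.
Profit = P·Q − TC = 47·6 − 472 = -€190, a loss, but smaller than the €334 fixed cost the firm would lose by shutting down.

Produce at Q = 6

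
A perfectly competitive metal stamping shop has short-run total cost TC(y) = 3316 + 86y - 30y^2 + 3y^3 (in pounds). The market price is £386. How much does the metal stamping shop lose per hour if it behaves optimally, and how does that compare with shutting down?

Profit = -£316 at y = 10

AVC = 86 - 30y + 3y^2; min AVC = £11 at y = 5. Since P = £386 ≥ min AVC, the firm produces.
With MC = 86 - 60y + 9y^2, P = MC on the upward-sloping part at y* = 10.
TR = 386·10 = 3860. TC = 3316 + 860 = 4176. Profit = 3860 − 4176 = -£316.
By producing, the firm covers all variable cost plus £3000 of fixed cost; shutting down would lose the full £3316.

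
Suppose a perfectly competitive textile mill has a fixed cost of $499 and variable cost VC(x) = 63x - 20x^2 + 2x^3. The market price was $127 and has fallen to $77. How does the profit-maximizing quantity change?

Output falls from 8 to 7

AVC = 63 - 20x + 2x^2, minimized at x = 5 where min AVC = $13. MC = 63 - 40x + 6x^2.
At P = $127 ≥ min AVC, set P = MC on the rising branch: x = 8.
At P = $77 ≥ min AVC, set P = MC: x = 7. The firm stays open but cuts output.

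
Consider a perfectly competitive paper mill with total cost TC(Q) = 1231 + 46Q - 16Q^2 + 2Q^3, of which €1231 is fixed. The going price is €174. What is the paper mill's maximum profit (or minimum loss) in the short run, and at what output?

AVC = 46 - 16Q + 2Q^2; min AVC = €14 at Q = 4. Since P = €174 ≥ min AVC, the firm produces.
With MC = 46 - 32Q + 6Q^2, P = MC on the upward-sloping part at Q* = 8.
TR = 174·8 = 1392. TC = 1231 + 368 = 1599. Profit = 1392 − 1599 = -€207.
By producing, the firm covers all variable cost plus €1024 of fixed cost; shutting down would lose the full €1231.

Profit = -€207 at Q = 8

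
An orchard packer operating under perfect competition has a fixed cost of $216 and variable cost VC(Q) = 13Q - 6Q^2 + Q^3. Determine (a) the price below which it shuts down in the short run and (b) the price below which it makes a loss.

Shutdown price = $4; break-even price = $49

Shutdown price = min AVC. AVC = 13 - 6Q + Q^2, with vertex at Q = 3 and minimum $4.
ATC = 216/Q + 13 - 6Q + Q^2. Setting dATC/dQ = −216/Q^2 − 6 + 2Q = 0 gives Q = 6 (since 2·6^3 − 6·6^2 = 216).
min ATC = 216/6 + 13 − 6·6 + 6^2 = $49. That is the break-even price.
Between these two prices the firm operates at a loss; above $49 it earns a profit.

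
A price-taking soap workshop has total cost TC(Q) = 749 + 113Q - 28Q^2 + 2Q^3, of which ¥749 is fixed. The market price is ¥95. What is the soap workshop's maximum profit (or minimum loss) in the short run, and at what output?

Profit = -¥101 at Q = 9

AVC = 113 - 28Q + 2Q^2; min AVC = ¥15 at Q = 7. Since P = ¥95 ≥ min AVC, the firm produces.
MC = 113 - 56Q + 6Q^2. Setting P = MC and taking the root on the rising branch gives Q* = 9.
TR = 95·9 = 855. TC = 749 + 207 = 956. Profit = 855 − 956 = -¥101.
Shutting down would mean losing the fixed cost of ¥749, so operating at a loss of ¥101 is better by ¥648.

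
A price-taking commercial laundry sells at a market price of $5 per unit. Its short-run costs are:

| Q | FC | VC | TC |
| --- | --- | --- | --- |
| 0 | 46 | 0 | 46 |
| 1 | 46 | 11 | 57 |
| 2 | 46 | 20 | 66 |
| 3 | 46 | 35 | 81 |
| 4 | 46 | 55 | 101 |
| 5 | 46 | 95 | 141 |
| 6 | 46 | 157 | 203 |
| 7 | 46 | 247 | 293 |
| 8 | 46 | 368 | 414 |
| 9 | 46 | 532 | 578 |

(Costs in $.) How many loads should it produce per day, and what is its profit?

Q = 0 (shut down); profit = -$46

Compute π = P·Q − TC at each output: Q=0: -46; Q=1: -52; Q=2: -56; Q=3: -66; Q=4: -81; Q=5: -116; Q=6: -173; Q=7: -258; Q=8: -374; Q=9: -533.
Profit is highest at Q = 0. Equivalently, the lowest AVC in the table is 20/2 ≈ $10 at Q = 2, and P = $5 falls below it — price never covers variable cost, so the firm shuts down and loses only its fixed cost.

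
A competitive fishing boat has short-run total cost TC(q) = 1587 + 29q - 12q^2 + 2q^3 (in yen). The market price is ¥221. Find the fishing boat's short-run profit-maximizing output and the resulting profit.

AVC = 29 - 12q + 2q^2 has its minimum ¥11 at q = 3; price ¥221 clears that bar, so the firm operates.
MC = 29 - 24q + 6q^2. Setting P = MC and taking the root on the rising branch gives q* = 8.
TR = 221·8 = 1768. TC = 1587 + 488 = 2075. Profit = 1768 − 2075 = -¥307.
By producing, the firm covers all variable cost plus ¥1280 of fixed cost; shutting down would lose the full ¥1587.

Profit = -¥307 at q = 8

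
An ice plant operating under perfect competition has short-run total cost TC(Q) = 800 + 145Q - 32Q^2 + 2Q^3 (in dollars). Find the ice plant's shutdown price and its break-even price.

AVC = 145 - 32Q + 2Q^2; minimized at Q = 8, giving min AVC = $17. That is the shutdown price.
ATC = 800/Q + 145 - 32Q + 2Q^2. Setting dATC/dQ = −800/Q^2 − 32 + 4Q = 0 gives Q = 10 (since 4·10^3 − 32·10^2 = 800).
min ATC = 800/10 + 145 − 32·10 + 2·10^2 = $105. That is the break-even price.
Between these two prices the firm operates at a loss; above $105 it earns a profit.

Shutdown price = $17; break-even price = $105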